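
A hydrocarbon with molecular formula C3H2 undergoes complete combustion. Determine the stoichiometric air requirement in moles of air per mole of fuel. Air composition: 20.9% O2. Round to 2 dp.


Balanced combustion: C3H2 + 3.5 O2 -> 3 CO2 + 1 H2O
O2 needed = C + H/4 = 3 + 2/4 = 3.50 moles
Air moles = O2 / 0.209 = 3.50 / 0.209 = 16.75 moles air


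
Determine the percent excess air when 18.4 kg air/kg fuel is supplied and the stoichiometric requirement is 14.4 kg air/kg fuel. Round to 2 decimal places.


Excess air = actual - stoichiometric = 18.4 - 14.4 = 4.00 kg/kg fuel
Excess air % = (excess / stoich) * 100 = (4.00 / 14.4) * 100 = 27.78%


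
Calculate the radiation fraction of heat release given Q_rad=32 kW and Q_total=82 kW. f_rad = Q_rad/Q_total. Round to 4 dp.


f_rad = Q_rad / Q_total
f_rad = 32 / 82 = 0.3902


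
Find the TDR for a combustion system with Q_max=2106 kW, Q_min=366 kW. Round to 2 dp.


TDR = Q_max / Q_min
TDR = 2106 / 366 = 5.75


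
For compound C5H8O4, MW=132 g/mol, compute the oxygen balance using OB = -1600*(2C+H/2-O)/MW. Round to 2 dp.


OB = -1600 * (2C + H/2 - O) / MW
Inner = 2*5 + 8/2 - 4 = 10.00
OB = -1600 * 10.00 / 132 = -121.21%


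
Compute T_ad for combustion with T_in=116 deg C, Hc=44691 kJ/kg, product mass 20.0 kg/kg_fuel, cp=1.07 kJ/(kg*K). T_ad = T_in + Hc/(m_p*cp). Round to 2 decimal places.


T_ad = T_in + Hc / (m_p * cp)
Denominator = 20.0 * 1.07 = 21.4000
Temperature rise = 44691 / 21.4000 = 2088.36 K
T_ad = 116 + 2088.36 = 2204.36 deg C


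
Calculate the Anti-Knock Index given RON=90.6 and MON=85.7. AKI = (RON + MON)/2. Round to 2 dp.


AKI = (RON + MON) / 2
AKI = (90.6 + 85.7) / 2
AKI = 176.3 / 2 = 88.15


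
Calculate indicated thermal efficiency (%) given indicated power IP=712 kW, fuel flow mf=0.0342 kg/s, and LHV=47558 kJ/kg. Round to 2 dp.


eta_ith = (IP / (mf * LHV)) * 100
Denominator = 0.0342 * 47558 = 1626.4836 kW
eta_ith = (712 / 1626.4836) * 100 = 43.78%


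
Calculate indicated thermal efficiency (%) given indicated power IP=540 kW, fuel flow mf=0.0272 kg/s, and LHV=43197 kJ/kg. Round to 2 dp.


eta_ith = (IP / (mf * LHV)) * 100
Denominator = 0.0272 * 43197 = 1174.9584 kW
eta_ith = (540 / 1174.9584) * 100 = 45.96%


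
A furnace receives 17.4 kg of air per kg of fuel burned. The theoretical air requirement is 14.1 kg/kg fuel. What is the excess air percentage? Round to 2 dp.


Excess air = actual - stoichiometric = 17.4 - 14.1 = 3.30 kg/kg fuel
Excess air % = (excess / stoich) * 100 = (3.30 / 14.1) * 100 = 23.40%


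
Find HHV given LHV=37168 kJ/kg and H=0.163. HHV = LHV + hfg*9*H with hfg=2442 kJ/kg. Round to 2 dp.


HHV = LHV + hfg * 9 * H
Water addition = 2442 * 9 * 0.163 = 3582.414 kJ/kg
HHV = 37168 + 3582.414 = 40750.41 kJ/kg


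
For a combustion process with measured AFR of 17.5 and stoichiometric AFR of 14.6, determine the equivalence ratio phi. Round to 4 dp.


phi = AFR_stoich / AFR_actual
phi = 14.6 / 17.5 = 0.8343


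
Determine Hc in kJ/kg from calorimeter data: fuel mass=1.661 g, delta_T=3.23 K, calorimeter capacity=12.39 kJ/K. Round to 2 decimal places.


Hc = C_cal * delta_T / m_fuel
Q_released = 12.39 * 3.23 = 40.0197 kJ
m_fuel = 1.661 g = 1.661/1000 kg = 0.001661 kg
Hc = 40.0197 / 0.001661 = 24093.74 kJ/kg


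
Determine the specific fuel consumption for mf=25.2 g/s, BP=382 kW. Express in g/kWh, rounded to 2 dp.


SFC = (mf / BP) * 3600
Rate = 25.2 / 382 = 0.065969 g/(s*kW)
SFC = 0.065969 * 3600 = 237.49 g/kWh


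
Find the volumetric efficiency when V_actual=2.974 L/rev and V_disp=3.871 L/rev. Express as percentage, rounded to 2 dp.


eta_v = (V_actual / V_disp) * 100
Ratio = 2.974 / 3.871 = 0.7683
eta_v = 0.7683 * 100 = 76.83%


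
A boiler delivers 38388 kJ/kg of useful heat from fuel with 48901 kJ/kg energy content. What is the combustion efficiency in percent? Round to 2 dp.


Efficiency = (Q_useful / Q_fuel) * 100
Efficiency = (38388 / 48901) * 100
Efficiency = 0.7850 * 100 = 78.50%


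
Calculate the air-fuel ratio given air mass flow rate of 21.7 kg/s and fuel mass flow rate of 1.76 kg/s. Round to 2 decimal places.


AFR = m_air / m_fuel
AFR = 21.7 / 1.76 = 12.33


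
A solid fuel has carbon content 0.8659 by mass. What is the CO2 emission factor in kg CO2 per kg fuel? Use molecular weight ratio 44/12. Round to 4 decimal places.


EF = C_frac * (M_CO2 / M_C)
EF = 0.8659 * (44/12)
EF = 0.8659 * 3.666667 = 3.1750 kg_CO2/kg_fuel


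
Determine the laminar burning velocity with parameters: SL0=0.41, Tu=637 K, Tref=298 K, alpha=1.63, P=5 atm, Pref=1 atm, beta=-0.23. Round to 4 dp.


SL = SL0 * (Tu/Tref)^alpha * (P/Pref)^beta
T ratio = 637/298 = 2.13758389
(T ratio)^alpha = 2.13758389^1.63 = 3.449648
(P/Pref)^beta = 5^(-0.23) = 0.690616
SL = 0.41 * 3.449648 * 0.690616 = 0.9768 m/s


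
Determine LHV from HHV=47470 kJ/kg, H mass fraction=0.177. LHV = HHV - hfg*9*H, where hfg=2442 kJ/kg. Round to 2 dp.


LHV = HHV - hfg * 9 * H
Water correction = 2442 * 9 * 0.177 = 3890.106 kJ/kg
LHV = 47470 - 3890.106 = 43579.89 kJ/kg


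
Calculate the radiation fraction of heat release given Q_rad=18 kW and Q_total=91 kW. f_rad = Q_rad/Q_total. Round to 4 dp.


f_rad = Q_rad / Q_total
f_rad = 18 / 91 = 0.1978


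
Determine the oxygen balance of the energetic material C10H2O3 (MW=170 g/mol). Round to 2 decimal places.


OB = -1600 * (2C + H/2 - O) / MW
Inner = 2*10 + 2/2 - 3 = 18.00
OB = -1600 * 18.00 / 170 = -169.41%


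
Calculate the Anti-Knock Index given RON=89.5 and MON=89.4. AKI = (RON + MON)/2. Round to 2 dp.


AKI = (RON + MON) / 2
AKI = (89.5 + 89.4) / 2
AKI = 178.9 / 2 = 89.45


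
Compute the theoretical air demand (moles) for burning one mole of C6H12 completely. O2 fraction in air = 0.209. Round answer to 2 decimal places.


Balanced combustion: C6H12 + 9 O2 -> 6 CO2 + 6 H2O
O2 needed = C + H/4 = 6 + 12/4 = 9.00 moles
Air moles = O2 / 0.209 = 9.00 / 0.209 = 43.06 moles air


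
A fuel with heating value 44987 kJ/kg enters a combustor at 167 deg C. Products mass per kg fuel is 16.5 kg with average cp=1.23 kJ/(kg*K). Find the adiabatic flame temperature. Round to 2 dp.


T_ad = T_in + Hc / (m_p * cp)
Denominator = 16.5 * 1.23 = 20.2950
Temperature rise = 44987 / 20.2950 = 2216.65 K
T_ad = 167 + 2216.65 = 2383.65 deg C


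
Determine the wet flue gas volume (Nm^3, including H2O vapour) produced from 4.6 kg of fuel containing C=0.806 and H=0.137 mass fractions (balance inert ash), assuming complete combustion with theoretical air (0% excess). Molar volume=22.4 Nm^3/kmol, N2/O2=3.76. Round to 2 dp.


Per kg fuel: CO2 = (C/12 kmol)*22.4 = (0.806/12)*22.4 = 1.50453 Nm^3
Per kg fuel: H2O = (H/2 kmol)*22.4 = (0.137/2)*22.4 = 1.53440 Nm^3
O2 needed per kg fuel = C/12 + H/4 = 0.806/12 + 0.137/4 = 0.10141667 kmol
Per kg fuel: N2 = O2*3.76*22.4 = 0.10141667*3.76*22.4 = 8.54172 Nm^3
Total per kg = 1.50453 + 1.53440 + 8.54172 = 11.58065 Nm^3
Total = 11.58065 * 4.6 = 53.27 Nm^3


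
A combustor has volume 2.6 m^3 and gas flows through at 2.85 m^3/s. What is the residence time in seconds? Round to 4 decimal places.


tau = V / Q_flow
tau = 2.6 / 2.85 = 0.9123 s


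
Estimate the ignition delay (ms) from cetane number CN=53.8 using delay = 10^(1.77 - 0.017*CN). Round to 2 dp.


delay = 10^(1.77 - 0.017*CN)
Exponent = 1.77 - 0.017*53.8 = 0.8554
delay = 10^0.8554 = 7.17 ms


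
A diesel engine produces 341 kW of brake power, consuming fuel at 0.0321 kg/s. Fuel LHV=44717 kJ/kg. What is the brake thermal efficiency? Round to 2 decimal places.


eta_BTE = (BP / (mf * LHV)) * 100
Denominator = 0.0321 * 44717 = 1435.4157 kW
eta_BTE = (341 / 1435.4157) * 100 = 23.76%


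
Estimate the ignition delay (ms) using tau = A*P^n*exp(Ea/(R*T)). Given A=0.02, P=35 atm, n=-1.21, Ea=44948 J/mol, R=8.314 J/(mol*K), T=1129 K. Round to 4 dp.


tau = A * P^n * exp(Ea/(R*T))
P^n = 35^(-1.21) = 0.01354184
Ea/(R*T) = 44948/(8.314*1129) = 4.788576
exp(Ea/(R*T)) = 120.130215
tau = 0.02 * 0.01354184 * 120.130215 = 0.0325 ms


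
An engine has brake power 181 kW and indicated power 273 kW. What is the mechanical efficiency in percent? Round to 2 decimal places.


eta_mech = (BP / IP) * 100
Ratio = 181 / 273 = 0.6630
eta_mech = 0.6630 * 100 = 66.30%


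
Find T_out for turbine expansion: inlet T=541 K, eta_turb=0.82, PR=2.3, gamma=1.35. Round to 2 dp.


T_out = T_in * (1 - eta * (1 - PR^(-(gamma-1)/gamma)))
Exponent = -(1.35-1)/1.35 = -0.25925926
PR^exp = 2.3^(-0.25925926) = 0.80578413
Factor = 1 - 0.82*(1 - 0.80578413) = 0.84074299
T_out = 541 * 0.84074299 = 454.84 K


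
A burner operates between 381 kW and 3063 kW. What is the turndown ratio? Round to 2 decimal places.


TDR = Q_max / Q_min
TDR = 3063 / 381 = 8.04


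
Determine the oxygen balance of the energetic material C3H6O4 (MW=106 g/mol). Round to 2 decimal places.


OB = -1600 * (2C + H/2 - O) / MW
Inner = 2*3 + 6/2 - 4 = 5.00
OB = -1600 * 5.00 / 106 = -75.47%


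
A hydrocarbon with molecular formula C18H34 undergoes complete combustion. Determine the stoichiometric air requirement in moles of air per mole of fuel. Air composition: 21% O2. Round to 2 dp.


Balanced combustion: C18H34 + 26.5 O2 -> 18 CO2 + 17 H2O
O2 needed = C + H/4 = 18 + 34/4 = 26.50 moles
Air moles = O2 / 0.21 = 26.50 / 0.21 = 126.19 moles air


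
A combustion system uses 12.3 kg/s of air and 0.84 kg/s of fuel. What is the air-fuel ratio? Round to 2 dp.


AFR = m_air / m_fuel
AFR = 12.3 / 0.84 = 14.64


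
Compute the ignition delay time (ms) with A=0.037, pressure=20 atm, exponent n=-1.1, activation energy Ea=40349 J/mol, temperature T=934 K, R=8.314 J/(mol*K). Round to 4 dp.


tau = A * P^n * exp(Ea/(R*T))
P^n = 20^(-1.1) = 0.03705672
Ea/(R*T) = 40349/(8.314*934) = 5.196081
exp(Ea/(R*T)) = 180.563154
tau = 0.037 * 0.03705672 * 180.563154 = 0.2476 ms


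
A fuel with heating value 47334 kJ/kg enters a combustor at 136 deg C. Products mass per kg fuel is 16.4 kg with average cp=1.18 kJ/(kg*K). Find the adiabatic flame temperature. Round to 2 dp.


T_ad = T_in + Hc / (m_p * cp)
Denominator = 16.4 * 1.18 = 19.3520
Temperature rise = 47334 / 19.3520 = 2445.95 K
T_ad = 136 + 2445.95 = 2581.95 deg C


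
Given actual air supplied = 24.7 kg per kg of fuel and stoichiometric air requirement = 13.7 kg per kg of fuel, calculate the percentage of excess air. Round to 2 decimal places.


Excess air = actual - stoichiometric = 24.7 - 13.7 = 11.00 kg/kg fuel
Excess air % = (excess / stoich) * 100 = (11.00 / 13.7) * 100 = 80.29%


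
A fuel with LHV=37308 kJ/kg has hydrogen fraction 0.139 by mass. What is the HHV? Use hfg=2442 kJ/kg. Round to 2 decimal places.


HHV = LHV + hfg * 9 * H
Water addition = 2442 * 9 * 0.139 = 3054.942 kJ/kg
HHV = 37308 + 3054.942 = 40362.94 kJ/kg


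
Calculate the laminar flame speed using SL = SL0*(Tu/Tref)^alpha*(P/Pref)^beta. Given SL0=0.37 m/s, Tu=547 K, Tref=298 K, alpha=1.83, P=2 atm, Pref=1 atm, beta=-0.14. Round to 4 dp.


SL = SL0 * (Tu/Tref)^alpha * (P/Pref)^beta
T ratio = 547/298 = 1.83557047
(T ratio)^alpha = 1.83557047^1.83 = 3.038792
(P/Pref)^beta = 2^(-0.14) = 0.907519
SL = 0.37 * 3.038792 * 0.907519 = 1.0204 m/s


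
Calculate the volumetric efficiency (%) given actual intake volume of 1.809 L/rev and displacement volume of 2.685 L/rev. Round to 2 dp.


eta_v = (V_actual / V_disp) * 100
Ratio = 1.809 / 2.685 = 0.6737
eta_v = 0.6737 * 100 = 67.37%


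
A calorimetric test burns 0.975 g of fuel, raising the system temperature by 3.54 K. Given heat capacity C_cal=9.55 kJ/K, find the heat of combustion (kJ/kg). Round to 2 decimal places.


Hc = C_cal * delta_T / m_fuel
Q_released = 9.55 * 3.54 = 33.8070 kJ
m_fuel = 0.975 g = 0.975/1000 kg = 0.000975 kg
Hc = 33.8070 / 0.000975 = 34673.85 kJ/kg


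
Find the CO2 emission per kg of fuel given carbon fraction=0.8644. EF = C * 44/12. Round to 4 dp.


EF = C_frac * (M_CO2 / M_C)
EF = 0.8644 * (44/12)
EF = 0.8644 * 3.666667 = 3.1695 kg_CO2/kg_fuel


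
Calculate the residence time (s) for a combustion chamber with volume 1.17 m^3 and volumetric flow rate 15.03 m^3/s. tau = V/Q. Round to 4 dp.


tau = V / Q_flow
tau = 1.17 / 15.03 = 0.0778 s


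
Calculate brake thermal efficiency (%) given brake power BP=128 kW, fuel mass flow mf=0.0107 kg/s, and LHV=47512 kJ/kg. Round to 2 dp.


eta_BTE = (BP / (mf * LHV)) * 100
Denominator = 0.0107 * 47512 = 508.3784 kW
eta_BTE = (128 / 508.3784) * 100 = 25.18%


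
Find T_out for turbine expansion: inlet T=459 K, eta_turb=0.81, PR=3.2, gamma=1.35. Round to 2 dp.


T_out = T_in * (1 - eta * (1 - PR^(-(gamma-1)/gamma)))
Exponent = -(1.35-1)/1.35 = -0.25925926
PR^exp = 3.2^(-0.25925926) = 0.73966521
Factor = 1 - 0.81*(1 - 0.73966521) = 0.78912882
T_out = 459 * 0.78912882 = 362.21 K


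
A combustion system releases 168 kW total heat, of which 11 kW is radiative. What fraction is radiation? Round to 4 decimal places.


f_rad = Q_rad / Q_total
f_rad = 11 / 168 = 0.0655


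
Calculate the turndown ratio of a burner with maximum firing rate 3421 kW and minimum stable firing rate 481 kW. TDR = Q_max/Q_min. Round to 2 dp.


TDR = Q_max / Q_min
TDR = 3421 / 481 = 7.11


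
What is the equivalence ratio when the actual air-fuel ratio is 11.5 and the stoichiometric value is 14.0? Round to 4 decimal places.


phi = AFR_stoich / AFR_actual
phi = 14.0 / 11.5 = 1.2174


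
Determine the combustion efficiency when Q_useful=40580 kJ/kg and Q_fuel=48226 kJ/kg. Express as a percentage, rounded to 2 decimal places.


Efficiency = (Q_useful / Q_fuel) * 100
Efficiency = (40580 / 48226) * 100
Efficiency = 0.8415 * 100 = 84.15%


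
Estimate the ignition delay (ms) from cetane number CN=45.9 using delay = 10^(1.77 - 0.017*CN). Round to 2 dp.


delay = 10^(1.77 - 0.017*CN)
Exponent = 1.77 - 0.017*45.9 = 0.9897
delay = 10^0.9897 = 9.77 ms


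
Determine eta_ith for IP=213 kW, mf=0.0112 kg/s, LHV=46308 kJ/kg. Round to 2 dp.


eta_ith = (IP / (mf * LHV)) * 100
Denominator = 0.0112 * 46308 = 518.6496 kW
eta_ith = (213 / 518.6496) * 100 = 41.07%


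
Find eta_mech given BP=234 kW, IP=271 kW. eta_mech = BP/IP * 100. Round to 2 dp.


eta_mech = (BP / IP) * 100
Ratio = 234 / 271 = 0.8635
eta_mech = 0.8635 * 100 = 86.35%


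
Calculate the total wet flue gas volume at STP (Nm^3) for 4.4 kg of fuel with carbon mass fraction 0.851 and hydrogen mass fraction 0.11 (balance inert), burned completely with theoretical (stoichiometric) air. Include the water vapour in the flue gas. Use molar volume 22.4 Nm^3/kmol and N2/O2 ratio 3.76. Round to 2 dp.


Per kg fuel: CO2 = (C/12 kmol)*22.4 = (0.851/12)*22.4 = 1.58853 Nm^3
Per kg fuel: H2O = (H/2 kmol)*22.4 = (0.11/2)*22.4 = 1.23200 Nm^3
O2 needed per kg fuel = C/12 + H/4 = 0.851/12 + 0.11/4 = 0.09841667 kmol
Per kg fuel: N2 = O2*3.76*22.4 = 0.09841667*3.76*22.4 = 8.28905 Nm^3
Total per kg = 1.58853 + 1.23200 + 8.28905 = 11.10958 Nm^3
Total = 11.10958 * 4.4 = 48.88 Nm^3


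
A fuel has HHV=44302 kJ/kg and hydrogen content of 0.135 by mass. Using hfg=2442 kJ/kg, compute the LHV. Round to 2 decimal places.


LHV = HHV - hfg * 9 * H
Water correction = 2442 * 9 * 0.135 = 2967.030 kJ/kg
LHV = 44302 - 2967.030 = 41334.97 kJ/kg


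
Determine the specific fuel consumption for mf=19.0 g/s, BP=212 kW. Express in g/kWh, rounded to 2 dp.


SFC = (mf / BP) * 3600
Rate = 19.0 / 212 = 0.089623 g/(s*kW)
SFC = 0.089623 * 3600 = 322.64 g/kWh


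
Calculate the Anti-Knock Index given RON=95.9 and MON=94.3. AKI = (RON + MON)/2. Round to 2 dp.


AKI = (RON + MON) / 2
AKI = (95.9 + 94.3) / 2
AKI = 190.2 / 2 = 95.10


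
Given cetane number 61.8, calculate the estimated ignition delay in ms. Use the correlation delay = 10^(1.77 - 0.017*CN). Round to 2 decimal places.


delay = 10^(1.77 - 0.017*CN)
Exponent = 1.77 - 0.017*61.8 = 0.7194
delay = 10^0.7194 = 5.24 ms


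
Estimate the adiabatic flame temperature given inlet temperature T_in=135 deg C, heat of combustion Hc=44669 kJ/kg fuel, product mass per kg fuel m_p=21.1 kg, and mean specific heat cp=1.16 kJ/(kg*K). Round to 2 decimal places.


T_ad = T_in + Hc / (m_p * cp)
Denominator = 21.1 * 1.16 = 24.4760
Temperature rise = 44669 / 24.4760 = 1825.01 K
T_ad = 135 + 1825.01 = 1960.01 deg C


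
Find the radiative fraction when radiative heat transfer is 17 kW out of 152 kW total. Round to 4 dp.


f_rad = Q_rad / Q_total
f_rad = 17 / 152 = 0.1118


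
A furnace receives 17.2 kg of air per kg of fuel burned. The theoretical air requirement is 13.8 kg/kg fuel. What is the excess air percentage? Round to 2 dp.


Excess air = actual - stoichiometric = 17.2 - 13.8 = 3.40 kg/kg fuel
Excess air % = (excess / stoich) * 100 = (3.40 / 13.8) * 100 = 24.64%


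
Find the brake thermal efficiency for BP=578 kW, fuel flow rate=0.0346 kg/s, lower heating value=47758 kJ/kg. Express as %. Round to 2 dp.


eta_BTE = (BP / (mf * LHV)) * 100
Denominator = 0.0346 * 47758 = 1652.4268 kW
eta_BTE = (578 / 1652.4268) * 100 = 34.98%


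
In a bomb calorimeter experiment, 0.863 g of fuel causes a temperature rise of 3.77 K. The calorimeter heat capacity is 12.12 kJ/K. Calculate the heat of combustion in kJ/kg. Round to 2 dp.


Hc = C_cal * delta_T / m_fuel
Q_released = 12.12 * 3.77 = 45.6924 kJ
m_fuel = 0.863 g = 0.863/1000 kg = 0.000863 kg
Hc = 45.6924 / 0.000863 = 52946.00 kJ/kg


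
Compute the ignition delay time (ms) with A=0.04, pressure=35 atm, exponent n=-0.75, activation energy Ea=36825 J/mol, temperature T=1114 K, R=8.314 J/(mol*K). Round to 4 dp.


tau = A * P^n * exp(Ea/(R*T))
P^n = 35^(-0.75) = 0.06949427
Ea/(R*T) = 36825/(8.314*1114) = 3.976011
exp(Ea/(R*T)) = 53.303964
tau = 0.04 * 0.06949427 * 53.303964 = 0.1482 ms


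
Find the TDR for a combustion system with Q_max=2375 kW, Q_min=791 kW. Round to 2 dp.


TDR = Q_max / Q_min
TDR = 2375 / 791 = 3.00


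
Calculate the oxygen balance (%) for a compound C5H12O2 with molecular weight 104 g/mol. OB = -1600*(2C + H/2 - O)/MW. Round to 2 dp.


OB = -1600 * (2C + H/2 - O) / MW
Inner = 2*5 + 12/2 - 2 = 14.00
OB = -1600 * 14.00 / 104 = -215.38%


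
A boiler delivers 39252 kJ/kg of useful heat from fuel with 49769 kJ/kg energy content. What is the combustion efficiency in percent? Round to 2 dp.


Efficiency = (Q_useful / Q_fuel) * 100
Efficiency = (39252 / 49769) * 100
Efficiency = 0.7887 * 100 = 78.87%


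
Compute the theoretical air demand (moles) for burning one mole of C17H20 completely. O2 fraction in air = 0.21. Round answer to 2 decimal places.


Balanced combustion: C17H20 + 22 O2 -> 17 CO2 + 10 H2O
O2 needed = C + H/4 = 17 + 20/4 = 22.00 moles
Air moles = O2 / 0.21 = 22.00 / 0.21 = 104.76 moles air


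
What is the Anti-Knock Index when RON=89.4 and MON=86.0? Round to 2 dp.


AKI = (RON + MON) / 2
AKI = (89.4 + 86.0) / 2
AKI = 175.4 / 2 = 87.70


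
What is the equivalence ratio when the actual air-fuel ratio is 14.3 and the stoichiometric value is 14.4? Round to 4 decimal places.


phi = AFR_stoich / AFR_actual
phi = 14.4 / 14.3 = 1.0070


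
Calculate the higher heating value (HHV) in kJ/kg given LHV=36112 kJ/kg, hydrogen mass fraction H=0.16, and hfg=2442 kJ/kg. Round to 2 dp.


HHV = LHV + hfg * 9 * H
Water addition = 2442 * 9 * 0.16 = 3516.480 kJ/kg
HHV = 36112 + 3516.480 = 39628.48 kJ/kg


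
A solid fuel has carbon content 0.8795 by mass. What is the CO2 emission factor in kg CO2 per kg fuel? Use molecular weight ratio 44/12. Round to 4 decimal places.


EF = C_frac * (M_CO2 / M_C)
EF = 0.8795 * (44/12)
EF = 0.8795 * 3.666667 = 3.2248 kg_CO2/kg_fuel


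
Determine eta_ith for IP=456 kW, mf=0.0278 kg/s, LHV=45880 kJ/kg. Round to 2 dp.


eta_ith = (IP / (mf * LHV)) * 100
Denominator = 0.0278 * 45880 = 1275.4640 kW
eta_ith = (456 / 1275.4640) * 100 = 35.75%


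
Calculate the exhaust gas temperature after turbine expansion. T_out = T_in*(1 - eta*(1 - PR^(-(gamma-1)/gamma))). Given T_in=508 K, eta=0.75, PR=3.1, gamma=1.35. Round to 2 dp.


T_out = T_in * (1 - eta * (1 - PR^(-(gamma-1)/gamma)))
Exponent = -(1.35-1)/1.35 = -0.25925926
PR^exp = 3.1^(-0.25925926) = 0.74577862
Factor = 1 - 0.75*(1 - 0.74577862) = 0.80933397
T_out = 508 * 0.80933397 = 411.14 K


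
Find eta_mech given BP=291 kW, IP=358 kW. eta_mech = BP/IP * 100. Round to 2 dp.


eta_mech = (BP / IP) * 100
Ratio = 291 / 358 = 0.8128
eta_mech = 0.8128 * 100 = 81.28%


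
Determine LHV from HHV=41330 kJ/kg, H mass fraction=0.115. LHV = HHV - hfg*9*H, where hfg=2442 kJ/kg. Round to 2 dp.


LHV = HHV - hfg * 9 * H
Water correction = 2442 * 9 * 0.115 = 2527.470 kJ/kg
LHV = 41330 - 2527.470 = 38802.53 kJ/kg


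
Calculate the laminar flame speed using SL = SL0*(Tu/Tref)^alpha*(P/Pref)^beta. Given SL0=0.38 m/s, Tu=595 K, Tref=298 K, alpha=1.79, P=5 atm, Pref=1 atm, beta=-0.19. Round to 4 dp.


SL = SL0 * (Tu/Tref)^alpha * (P/Pref)^beta
T ratio = 595/298 = 1.99664430
(T ratio)^alpha = 1.99664430^1.79 = 3.447770
(P/Pref)^beta = 5^(-0.19) = 0.736539
SL = 0.38 * 3.447770 * 0.736539 = 0.9650 m/s


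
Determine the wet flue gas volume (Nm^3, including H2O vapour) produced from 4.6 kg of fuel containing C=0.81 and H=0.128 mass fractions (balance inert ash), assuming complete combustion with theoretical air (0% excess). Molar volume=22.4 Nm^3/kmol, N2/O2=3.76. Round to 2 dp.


Per kg fuel: CO2 = (C/12 kmol)*22.4 = (0.81/12)*22.4 = 1.51200 Nm^3
Per kg fuel: H2O = (H/2 kmol)*22.4 = (0.128/2)*22.4 = 1.43360 Nm^3
O2 needed per kg fuel = C/12 + H/4 = 0.81/12 + 0.128/4 = 0.09950000 kmol
Per kg fuel: N2 = O2*3.76*22.4 = 0.09950000*3.76*22.4 = 8.38029 Nm^3
Total per kg = 1.51200 + 1.43360 + 8.38029 = 11.32589 Nm^3
Total = 11.32589 * 4.6 = 52.10 Nm^3


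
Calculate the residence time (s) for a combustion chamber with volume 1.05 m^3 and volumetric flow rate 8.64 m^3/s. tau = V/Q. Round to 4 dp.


tau = V / Q_flow
tau = 1.05 / 8.64 = 0.1215 s


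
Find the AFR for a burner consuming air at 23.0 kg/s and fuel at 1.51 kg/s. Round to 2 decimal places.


AFR = m_air / m_fuel
AFR = 23.0 / 1.51 = 15.23


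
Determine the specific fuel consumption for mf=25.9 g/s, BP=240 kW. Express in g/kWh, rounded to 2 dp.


SFC = (mf / BP) * 3600
Rate = 25.9 / 240 = 0.107917 g/(s*kW)
SFC = 0.107917 * 3600 = 388.50 g/kWh


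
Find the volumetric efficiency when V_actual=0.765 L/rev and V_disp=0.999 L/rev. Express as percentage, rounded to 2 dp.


eta_v = (V_actual / V_disp) * 100
Ratio = 0.765 / 0.999 = 0.7658
eta_v = 0.7658 * 100 = 76.58%


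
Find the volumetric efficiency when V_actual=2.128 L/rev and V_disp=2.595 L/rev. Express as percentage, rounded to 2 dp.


eta_v = (V_actual / V_disp) * 100
Ratio = 2.128 / 2.595 = 0.8200
eta_v = 0.8200 * 100 = 82.00%


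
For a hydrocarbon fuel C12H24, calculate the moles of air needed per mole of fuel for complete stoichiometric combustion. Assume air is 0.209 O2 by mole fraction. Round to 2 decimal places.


Balanced combustion: C12H24 + 18 O2 -> 12 CO2 + 12 H2O
O2 needed = C + H/4 = 12 + 24/4 = 18.00 moles
Air moles = O2 / 0.209 = 18.00 / 0.209 = 86.12 moles air


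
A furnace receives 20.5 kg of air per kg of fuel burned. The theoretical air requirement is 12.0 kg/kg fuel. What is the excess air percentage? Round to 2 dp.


Excess air = actual - stoichiometric = 20.5 - 12.0 = 8.50 kg/kg fuel
Excess air % = (excess / stoich) * 100 = (8.50 / 12.0) * 100 = 70.83%


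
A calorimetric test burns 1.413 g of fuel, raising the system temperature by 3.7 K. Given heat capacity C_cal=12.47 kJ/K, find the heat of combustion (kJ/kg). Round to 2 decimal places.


Hc = C_cal * delta_T / m_fuel
Q_released = 12.47 * 3.7 = 46.1390 kJ
m_fuel = 1.413 g = 1.413/1000 kg = 0.001413 kg
Hc = 46.1390 / 0.001413 = 32653.22 kJ/kg


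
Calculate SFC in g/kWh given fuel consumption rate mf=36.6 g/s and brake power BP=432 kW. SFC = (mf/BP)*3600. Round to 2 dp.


SFC = (mf / BP) * 3600
Rate = 36.6 / 432 = 0.084722 g/(s*kW)
SFC = 0.084722 * 3600 = 305.00 g/kWh


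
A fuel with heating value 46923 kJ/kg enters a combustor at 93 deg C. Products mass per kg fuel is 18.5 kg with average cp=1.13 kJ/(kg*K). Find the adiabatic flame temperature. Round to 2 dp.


T_ad = T_in + Hc / (m_p * cp)
Denominator = 18.5 * 1.13 = 20.9050
Temperature rise = 46923 / 20.9050 = 2244.58 K
T_ad = 93 + 2244.58 = 2337.58 deg C


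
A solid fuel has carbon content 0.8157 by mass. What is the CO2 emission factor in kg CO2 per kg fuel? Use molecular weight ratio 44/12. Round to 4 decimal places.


EF = C_frac * (M_CO2 / M_C)
EF = 0.8157 * (44/12)
EF = 0.8157 * 3.666667 = 2.9909 kg_CO2/kg_fuel


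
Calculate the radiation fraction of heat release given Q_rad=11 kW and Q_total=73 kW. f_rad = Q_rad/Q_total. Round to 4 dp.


f_rad = Q_rad / Q_total
f_rad = 11 / 73 = 0.1507


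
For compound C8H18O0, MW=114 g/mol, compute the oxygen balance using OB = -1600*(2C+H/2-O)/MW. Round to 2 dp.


OB = -1600 * (2C + H/2 - O) / MW
Inner = 2*8 + 18/2 - 0 = 25.00
OB = -1600 * 25.00 / 114 = -350.88%


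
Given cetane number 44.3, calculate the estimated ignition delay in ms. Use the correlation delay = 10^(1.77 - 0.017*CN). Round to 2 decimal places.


delay = 10^(1.77 - 0.017*CN)
Exponent = 1.77 - 0.017*44.3 = 1.0169
delay = 10^1.0169 = 10.40 ms


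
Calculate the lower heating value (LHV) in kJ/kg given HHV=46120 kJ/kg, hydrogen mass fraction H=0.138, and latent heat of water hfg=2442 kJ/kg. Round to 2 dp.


LHV = HHV - hfg * 9 * H
Water correction = 2442 * 9 * 0.138 = 3032.964 kJ/kg
LHV = 46120 - 3032.964 = 43087.04 kJ/kg


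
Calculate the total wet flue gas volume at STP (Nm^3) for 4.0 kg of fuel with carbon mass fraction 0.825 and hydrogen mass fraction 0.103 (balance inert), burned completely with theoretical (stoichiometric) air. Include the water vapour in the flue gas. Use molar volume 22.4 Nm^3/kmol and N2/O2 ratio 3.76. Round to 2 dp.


Per kg fuel: CO2 = (C/12 kmol)*22.4 = (0.825/12)*22.4 = 1.54000 Nm^3
Per kg fuel: H2O = (H/2 kmol)*22.4 = (0.103/2)*22.4 = 1.15360 Nm^3
O2 needed per kg fuel = C/12 + H/4 = 0.825/12 + 0.103/4 = 0.09450000 kmol
Per kg fuel: N2 = O2*3.76*22.4 = 0.09450000*3.76*22.4 = 7.95917 Nm^3
Total per kg = 1.54000 + 1.15360 + 7.95917 = 10.65277 Nm^3
Total = 10.65277 * 4.0 = 42.61 Nm^3


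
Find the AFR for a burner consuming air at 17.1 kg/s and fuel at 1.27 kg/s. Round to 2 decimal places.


AFR = m_air / m_fuel
AFR = 17.1 / 1.27 = 13.46


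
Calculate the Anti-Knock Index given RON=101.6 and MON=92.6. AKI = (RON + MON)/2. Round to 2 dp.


AKI = (RON + MON) / 2
AKI = (101.6 + 92.6) / 2
AKI = 194.2 / 2 = 97.10


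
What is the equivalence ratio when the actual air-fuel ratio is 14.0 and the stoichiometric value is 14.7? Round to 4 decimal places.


phi = AFR_stoich / AFR_actual
phi = 14.7 / 14.0 = 1.0500


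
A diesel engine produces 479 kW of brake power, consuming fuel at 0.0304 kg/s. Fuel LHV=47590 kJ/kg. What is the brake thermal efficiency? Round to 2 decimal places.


eta_BTE = (BP / (mf * LHV)) * 100
Denominator = 0.0304 * 47590 = 1446.7360 kW
eta_BTE = (479 / 1446.7360) * 100 = 33.11%


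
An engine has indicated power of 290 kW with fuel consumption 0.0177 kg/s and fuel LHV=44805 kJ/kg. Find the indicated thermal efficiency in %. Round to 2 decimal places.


eta_ith = (IP / (mf * LHV)) * 100
Denominator = 0.0177 * 44805 = 793.0485 kW
eta_ith = (290 / 793.0485) * 100 = 36.57%


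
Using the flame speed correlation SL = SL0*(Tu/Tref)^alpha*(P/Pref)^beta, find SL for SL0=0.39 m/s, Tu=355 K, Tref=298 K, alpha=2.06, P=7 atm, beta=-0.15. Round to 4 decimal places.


SL = SL0 * (Tu/Tref)^alpha * (P/Pref)^beta
T ratio = 355/298 = 1.19127517
(T ratio)^alpha = 1.19127517^2.06 = 1.434118
(P/Pref)^beta = 7^(-0.15) = 0.746853
SL = 0.39 * 1.434118 * 0.746853 = 0.4177 m/s


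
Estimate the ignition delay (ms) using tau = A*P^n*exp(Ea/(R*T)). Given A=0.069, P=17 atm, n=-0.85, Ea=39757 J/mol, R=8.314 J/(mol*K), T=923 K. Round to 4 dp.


tau = A * P^n * exp(Ea/(R*T))
P^n = 17^(-0.85) = 0.08997429
Ea/(R*T) = 39757/(8.314*923) = 5.180860
exp(Ea/(R*T)) = 177.835743
tau = 0.069 * 0.08997429 * 177.835743 = 1.1040 ms


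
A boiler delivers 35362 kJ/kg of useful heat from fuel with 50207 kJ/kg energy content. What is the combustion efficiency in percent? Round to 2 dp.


Efficiency = (Q_useful / Q_fuel) * 100
Efficiency = (35362 / 50207) * 100
Efficiency = 0.7043 * 100 = 70.43%


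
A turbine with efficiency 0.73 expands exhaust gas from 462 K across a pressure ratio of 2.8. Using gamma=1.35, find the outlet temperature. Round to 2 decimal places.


T_out = T_in * (1 - eta * (1 - PR^(-(gamma-1)/gamma)))
Exponent = -(1.35-1)/1.35 = -0.25925926
PR^exp = 2.8^(-0.25925926) = 0.76572026
Factor = 1 - 0.73*(1 - 0.76572026) = 0.82897579
T_out = 462 * 0.82897579 = 382.99 K


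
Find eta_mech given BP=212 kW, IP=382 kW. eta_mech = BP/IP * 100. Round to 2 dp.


eta_mech = (BP / IP) * 100
Ratio = 212 / 382 = 0.5550
eta_mech = 0.5550 * 100 = 55.50%


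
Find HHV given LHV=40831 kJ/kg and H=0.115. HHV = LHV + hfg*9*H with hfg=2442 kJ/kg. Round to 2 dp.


HHV = LHV + hfg * 9 * H
Water addition = 2442 * 9 * 0.115 = 2527.470 kJ/kg
HHV = 40831 + 2527.470 = 43358.47 kJ/kg


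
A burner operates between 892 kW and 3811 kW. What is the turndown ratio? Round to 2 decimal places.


TDR = Q_max / Q_min
TDR = 3811 / 892 = 4.27


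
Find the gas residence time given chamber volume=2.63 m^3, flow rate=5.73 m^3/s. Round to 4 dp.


tau = V / Q_flow
tau = 2.63 / 5.73 = 0.4590 s


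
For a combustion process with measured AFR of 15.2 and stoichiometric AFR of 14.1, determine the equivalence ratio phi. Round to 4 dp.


phi = AFR_stoich / AFR_actual
phi = 14.1 / 15.2 = 0.9276


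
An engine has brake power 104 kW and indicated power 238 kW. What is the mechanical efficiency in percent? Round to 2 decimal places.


eta_mech = (BP / IP) * 100
Ratio = 104 / 238 = 0.4370
eta_mech = 0.4370 * 100 = 43.70%


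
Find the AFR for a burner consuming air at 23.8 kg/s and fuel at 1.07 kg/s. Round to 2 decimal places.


AFR = m_air / m_fuel
AFR = 23.8 / 1.07 = 22.24


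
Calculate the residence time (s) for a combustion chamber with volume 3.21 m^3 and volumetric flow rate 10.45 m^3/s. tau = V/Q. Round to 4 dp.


tau = V / Q_flow
tau = 3.21 / 10.45 = 0.3072 s


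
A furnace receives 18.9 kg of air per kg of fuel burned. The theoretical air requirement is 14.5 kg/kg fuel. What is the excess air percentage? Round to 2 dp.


Excess air = actual - stoichiometric = 18.9 - 14.5 = 4.40 kg/kg fuel
Excess air % = (excess / stoich) * 100 = (4.40 / 14.5) * 100 = 30.34%


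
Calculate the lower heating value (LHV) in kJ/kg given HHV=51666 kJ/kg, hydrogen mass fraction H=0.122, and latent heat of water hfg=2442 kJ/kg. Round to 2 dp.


LHV = HHV - hfg * 9 * H
Water correction = 2442 * 9 * 0.122 = 2681.316 kJ/kg
LHV = 51666 - 2681.316 = 48984.68 kJ/kg


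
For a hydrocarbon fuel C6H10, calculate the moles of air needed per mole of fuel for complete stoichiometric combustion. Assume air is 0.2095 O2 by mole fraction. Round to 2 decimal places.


Balanced combustion: C6H10 + 8.5 O2 -> 6 CO2 + 5 H2O
O2 needed = C + H/4 = 6 + 10/4 = 8.50 moles
Air moles = O2 / 0.2095 = 8.50 / 0.2095 = 40.57 moles air


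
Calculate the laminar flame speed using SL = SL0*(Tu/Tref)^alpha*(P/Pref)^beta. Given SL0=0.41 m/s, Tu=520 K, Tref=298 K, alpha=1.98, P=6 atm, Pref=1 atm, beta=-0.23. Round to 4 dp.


SL = SL0 * (Tu/Tref)^alpha * (P/Pref)^beta
T ratio = 520/298 = 1.74496644
(T ratio)^alpha = 1.74496644^1.98 = 3.011192
(P/Pref)^beta = 6^(-0.23) = 0.662255
SL = 0.41 * 3.011192 * 0.662255 = 0.8176 m/s


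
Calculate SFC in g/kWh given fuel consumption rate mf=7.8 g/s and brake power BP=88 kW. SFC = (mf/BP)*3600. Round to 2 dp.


SFC = (mf / BP) * 3600
Rate = 7.8 / 88 = 0.088636 g/(s*kW)
SFC = 0.088636 * 3600 = 319.09 g/kWh


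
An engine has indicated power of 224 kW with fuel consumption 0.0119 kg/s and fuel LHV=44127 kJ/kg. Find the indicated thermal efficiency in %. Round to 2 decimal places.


eta_ith = (IP / (mf * LHV)) * 100
Denominator = 0.0119 * 44127 = 525.1113 kW
eta_ith = (224 / 525.1113) * 100 = 42.66%


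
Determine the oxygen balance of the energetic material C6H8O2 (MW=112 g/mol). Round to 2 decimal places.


OB = -1600 * (2C + H/2 - O) / MW
Inner = 2*6 + 8/2 - 2 = 14.00
OB = -1600 * 14.00 / 112 = -200.00%


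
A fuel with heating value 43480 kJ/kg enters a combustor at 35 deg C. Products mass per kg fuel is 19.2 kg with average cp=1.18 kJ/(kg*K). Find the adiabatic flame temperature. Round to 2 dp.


T_ad = T_in + Hc / (m_p * cp)
Denominator = 19.2 * 1.18 = 22.6560
Temperature rise = 43480 / 22.6560 = 1919.14 K
T_ad = 35 + 1919.14 = 1954.14 deg C


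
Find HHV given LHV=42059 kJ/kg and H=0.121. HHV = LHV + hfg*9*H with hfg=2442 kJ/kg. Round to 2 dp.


HHV = LHV + hfg * 9 * H
Water addition = 2442 * 9 * 0.121 = 2659.338 kJ/kg
HHV = 42059 + 2659.338 = 44718.34 kJ/kg


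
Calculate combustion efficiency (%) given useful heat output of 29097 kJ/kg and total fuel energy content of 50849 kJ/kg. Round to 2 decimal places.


Efficiency = (Q_useful / Q_fuel) * 100
Efficiency = (29097 / 50849) * 100
Efficiency = 0.5722 * 100 = 57.22%


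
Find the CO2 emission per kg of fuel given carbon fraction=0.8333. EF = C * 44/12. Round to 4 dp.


EF = C_frac * (M_CO2 / M_C)
EF = 0.8333 * (44/12)
EF = 0.8333 * 3.666667 = 3.0554 kg_CO2/kg_fuel


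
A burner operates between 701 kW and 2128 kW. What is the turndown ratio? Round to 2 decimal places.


TDR = Q_max / Q_min
TDR = 2128 / 701 = 3.04


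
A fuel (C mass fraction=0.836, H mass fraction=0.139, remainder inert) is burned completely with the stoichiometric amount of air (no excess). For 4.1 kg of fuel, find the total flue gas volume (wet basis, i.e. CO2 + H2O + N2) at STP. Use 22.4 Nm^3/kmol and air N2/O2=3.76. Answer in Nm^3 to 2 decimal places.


Per kg fuel: CO2 = (C/12 kmol)*22.4 = (0.836/12)*22.4 = 1.56053 Nm^3
Per kg fuel: H2O = (H/2 kmol)*22.4 = (0.139/2)*22.4 = 1.55680 Nm^3
O2 needed per kg fuel = C/12 + H/4 = 0.836/12 + 0.139/4 = 0.10441667 kmol
Per kg fuel: N2 = O2*3.76*22.4 = 0.10441667*3.76*22.4 = 8.79439 Nm^3
Total per kg = 1.56053 + 1.55680 + 8.79439 = 11.91172 Nm^3
Total = 11.91172 * 4.1 = 48.84 Nm^3


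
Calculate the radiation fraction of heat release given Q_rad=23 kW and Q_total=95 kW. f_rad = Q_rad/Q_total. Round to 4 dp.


f_rad = Q_rad / Q_total
f_rad = 23 / 95 = 0.2421


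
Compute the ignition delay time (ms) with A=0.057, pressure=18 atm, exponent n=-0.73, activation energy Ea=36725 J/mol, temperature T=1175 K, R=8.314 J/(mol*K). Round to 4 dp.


tau = A * P^n * exp(Ea/(R*T))
P^n = 18^(-0.73) = 0.12124144
Ea/(R*T) = 36725/(8.314*1175) = 3.759360
exp(Ea/(R*T)) = 42.920948
tau = 0.057 * 0.12124144 * 42.920948 = 0.2966 ms


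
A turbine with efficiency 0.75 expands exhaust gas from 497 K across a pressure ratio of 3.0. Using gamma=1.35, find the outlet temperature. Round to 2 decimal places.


T_out = T_in * (1 - eta * (1 - PR^(-(gamma-1)/gamma)))
Exponent = -(1.35-1)/1.35 = -0.25925926
PR^exp = 3.0^(-0.25925926) = 0.75214556
Factor = 1 - 0.75*(1 - 0.75214556) = 0.81410917
T_out = 497 * 0.81410917 = 404.61 K


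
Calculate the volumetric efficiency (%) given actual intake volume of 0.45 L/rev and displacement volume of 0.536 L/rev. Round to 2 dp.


eta_v = (V_actual / V_disp) * 100
Ratio = 0.45 / 0.536 = 0.8396
eta_v = 0.8396 * 100 = 83.96%


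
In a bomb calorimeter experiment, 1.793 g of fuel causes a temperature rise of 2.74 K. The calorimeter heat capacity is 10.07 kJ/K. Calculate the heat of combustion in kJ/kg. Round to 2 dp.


Hc = C_cal * delta_T / m_fuel
Q_released = 10.07 * 2.74 = 27.5918 kJ
m_fuel = 1.793 g = 1.793/1000 kg = 0.001793 kg
Hc = 27.5918 / 0.001793 = 15388.62 kJ/kg


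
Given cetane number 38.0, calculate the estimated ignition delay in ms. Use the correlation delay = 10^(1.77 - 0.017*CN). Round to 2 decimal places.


delay = 10^(1.77 - 0.017*CN)
Exponent = 1.77 - 0.017*38.0 = 1.1240
delay = 10^1.1240 = 13.30 ms


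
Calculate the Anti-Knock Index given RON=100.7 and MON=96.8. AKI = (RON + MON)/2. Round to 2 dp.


AKI = (RON + MON) / 2
AKI = (100.7 + 96.8) / 2
AKI = 197.5 / 2 = 98.75


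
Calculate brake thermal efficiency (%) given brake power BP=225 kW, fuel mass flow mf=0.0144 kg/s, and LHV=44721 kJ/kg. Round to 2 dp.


eta_BTE = (BP / (mf * LHV)) * 100
Denominator = 0.0144 * 44721 = 643.9824 kW
eta_BTE = (225 / 643.9824) * 100 = 34.94%


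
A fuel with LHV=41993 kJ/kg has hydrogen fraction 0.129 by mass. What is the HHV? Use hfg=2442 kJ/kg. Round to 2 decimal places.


HHV = LHV + hfg * 9 * H
Water addition = 2442 * 9 * 0.129 = 2835.162 kJ/kg
HHV = 41993 + 2835.162 = 44828.16 kJ/kg


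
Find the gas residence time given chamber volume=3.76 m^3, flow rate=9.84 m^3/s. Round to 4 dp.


tau = V / Q_flow
tau = 3.76 / 9.84 = 0.3821 s


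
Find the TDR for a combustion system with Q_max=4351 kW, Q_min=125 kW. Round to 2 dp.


TDR = Q_max / Q_min
TDR = 4351 / 125 = 34.81


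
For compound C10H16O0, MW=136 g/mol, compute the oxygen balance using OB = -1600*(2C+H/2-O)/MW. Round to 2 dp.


OB = -1600 * (2C + H/2 - O) / MW
Inner = 2*10 + 16/2 - 0 = 28.00
OB = -1600 * 28.00 / 136 = -329.41%


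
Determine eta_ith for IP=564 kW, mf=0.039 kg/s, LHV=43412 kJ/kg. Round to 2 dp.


eta_ith = (IP / (mf * LHV)) * 100
Denominator = 0.039 * 43412 = 1693.0680 kW
eta_ith = (564 / 1693.0680) * 100 = 33.31%


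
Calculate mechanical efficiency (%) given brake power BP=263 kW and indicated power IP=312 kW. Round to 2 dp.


eta_mech = (BP / IP) * 100
Ratio = 263 / 312 = 0.8429
eta_mech = 0.8429 * 100 = 84.29%


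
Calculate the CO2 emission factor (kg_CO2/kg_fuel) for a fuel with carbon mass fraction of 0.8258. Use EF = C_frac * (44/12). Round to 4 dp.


EF = C_frac * (M_CO2 / M_C)
EF = 0.8258 * (44/12)
EF = 0.8258 * 3.666667 = 3.0279 kg_CO2/kg_fuel


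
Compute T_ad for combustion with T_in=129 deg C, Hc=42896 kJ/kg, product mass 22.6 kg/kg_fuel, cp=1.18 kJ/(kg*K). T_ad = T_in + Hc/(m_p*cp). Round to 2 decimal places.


T_ad = T_in + Hc / (m_p * cp)
Denominator = 22.6 * 1.18 = 26.6680
Temperature rise = 42896 / 26.6680 = 1608.52 K
T_ad = 129 + 1608.52 = 1737.52 deg C


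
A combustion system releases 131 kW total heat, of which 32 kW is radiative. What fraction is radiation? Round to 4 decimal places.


f_rad = Q_rad / Q_total
f_rad = 32 / 131 = 0.2443


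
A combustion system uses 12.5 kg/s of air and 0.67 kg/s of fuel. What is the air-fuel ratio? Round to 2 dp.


AFR = m_air / m_fuel
AFR = 12.5 / 0.67 = 18.66


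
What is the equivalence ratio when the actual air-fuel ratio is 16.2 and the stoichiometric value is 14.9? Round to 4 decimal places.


phi = AFR_stoich / AFR_actual
phi = 14.9 / 16.2 = 0.9198


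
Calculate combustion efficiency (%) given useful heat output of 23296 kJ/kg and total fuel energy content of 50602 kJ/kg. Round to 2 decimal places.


Efficiency = (Q_useful / Q_fuel) * 100
Efficiency = (23296 / 50602) * 100
Efficiency = 0.4604 * 100 = 46.04%


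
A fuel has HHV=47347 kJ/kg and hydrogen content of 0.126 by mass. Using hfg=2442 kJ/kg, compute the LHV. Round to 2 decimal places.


LHV = HHV - hfg * 9 * H
Water correction = 2442 * 9 * 0.126 = 2769.228 kJ/kg
LHV = 47347 - 2769.228 = 44577.77 kJ/kg


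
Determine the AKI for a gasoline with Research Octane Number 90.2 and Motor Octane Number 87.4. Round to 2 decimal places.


AKI = (RON + MON) / 2
AKI = (90.2 + 87.4) / 2
AKI = 177.6 / 2 = 88.80


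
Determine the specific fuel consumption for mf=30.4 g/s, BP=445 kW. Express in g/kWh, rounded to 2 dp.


SFC = (mf / BP) * 3600
Rate = 30.4 / 445 = 0.068315 g/(s*kW)
SFC = 0.068315 * 3600 = 245.93 g/kWh
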